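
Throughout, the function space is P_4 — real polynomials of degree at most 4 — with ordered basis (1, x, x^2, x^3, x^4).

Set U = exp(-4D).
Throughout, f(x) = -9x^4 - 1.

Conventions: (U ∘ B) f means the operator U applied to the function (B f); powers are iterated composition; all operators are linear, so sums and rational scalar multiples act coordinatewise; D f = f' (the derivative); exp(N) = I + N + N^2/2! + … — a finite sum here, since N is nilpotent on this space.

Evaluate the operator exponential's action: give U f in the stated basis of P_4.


the image equals g(x) = -9x^4 + 144x^3 - 864x^2 + 2304x - 2305

order-1 term: 144x^3
order-2 term: -864x^2
order-3 term: 2304x
order-4 term: -2304
the series for exp(-4D) f terminates at order 4
exp(-4D) f = -9x^4 + 144x^3 - 864x^2 + 2304x - 2305


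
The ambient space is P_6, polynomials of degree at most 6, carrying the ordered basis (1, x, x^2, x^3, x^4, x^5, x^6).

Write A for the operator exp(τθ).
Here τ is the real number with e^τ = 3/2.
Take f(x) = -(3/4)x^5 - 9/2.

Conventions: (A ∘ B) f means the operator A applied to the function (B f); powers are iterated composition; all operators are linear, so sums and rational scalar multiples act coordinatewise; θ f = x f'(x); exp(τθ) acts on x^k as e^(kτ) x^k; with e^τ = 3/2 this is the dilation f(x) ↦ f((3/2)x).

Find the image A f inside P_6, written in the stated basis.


exp(τθ) x^k = e^(kτ) x^k; with e^τ = 3/2 this sends x^k to (3/2)^k x^k
x^5 ↦ 243/32 x^5
applying this coordinatewise to f: exp(τθ) f = -(729/128)x^5 - 9/2

the image equals g(x) = -(729/128)x^5 - 9/2


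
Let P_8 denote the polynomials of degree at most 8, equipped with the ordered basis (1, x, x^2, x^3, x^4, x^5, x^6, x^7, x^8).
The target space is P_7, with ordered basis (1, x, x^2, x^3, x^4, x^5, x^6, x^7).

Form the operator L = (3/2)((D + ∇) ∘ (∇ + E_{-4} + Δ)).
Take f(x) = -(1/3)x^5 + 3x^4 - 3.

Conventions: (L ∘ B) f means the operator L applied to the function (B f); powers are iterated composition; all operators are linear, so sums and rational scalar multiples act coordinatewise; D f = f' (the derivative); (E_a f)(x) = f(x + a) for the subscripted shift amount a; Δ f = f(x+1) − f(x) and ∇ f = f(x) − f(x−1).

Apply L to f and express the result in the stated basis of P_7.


∇ f = -(5/3)x^4 + (46/3)x^3 - (64/3)x^2 + (41/3)x - 10/3
E_{-4} f = -(1/3)x^5 + (29/3)x^4 - (304/3)x^3 + (1504/3)x^2 - (3584/3)x + 3319/3
Δ f = -(5/3)x^4 + (26/3)x^3 + (44/3)x^2 + (31/3)x + 8/3
(∇ + E_{-4} + Δ) f = -(1/3)x^5 + (19/3)x^4 - (232/3)x^3 + (1484/3)x^2 - (3512/3)x + 3317/3
D (∇ + E_{-4} + Δ) f = -(5/3)x^4 + (76/3)x^3 - 232x^2 + (2968/3)x - 3512/3
∇ (∇ + E_{-4} + Δ) f = -(5/3)x^4 + (86/3)x^3 - (820/3)x^2 + (3745/3)x - 5248/3
(D + ∇) (∇ + E_{-4} + Δ) f = -(10/3)x^4 + 54x^3 - (1516/3)x^2 + (6713/3)x - 2920
((3/2)((D + ∇) ∘ (∇ + E_{-4} + Δ))) f = -5x^4 + 81x^3 - 758x^2 + (6713/2)x - 4380

the image equals g(x) = -5x^4 + 81x^3 - 758x^2 + (6713/2)x - 4380


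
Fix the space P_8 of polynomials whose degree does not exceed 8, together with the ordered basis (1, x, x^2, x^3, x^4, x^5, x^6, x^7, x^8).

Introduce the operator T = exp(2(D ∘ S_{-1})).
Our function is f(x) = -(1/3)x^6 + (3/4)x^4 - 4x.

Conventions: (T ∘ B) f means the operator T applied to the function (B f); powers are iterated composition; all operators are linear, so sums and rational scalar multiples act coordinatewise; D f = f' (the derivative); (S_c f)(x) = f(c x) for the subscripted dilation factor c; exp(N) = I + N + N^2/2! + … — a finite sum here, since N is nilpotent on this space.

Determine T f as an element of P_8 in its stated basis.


order-1 term: -4x^5 + 6x^3 + 8
order-2 term: 20x^4 - 18x^2
order-3 term: (160/3)x^3 - 24x
order-4 term: -80x^2 + 12
order-5 term: -64x
order-6 term: 64/3
the series for exp(2(D ∘ S_{-1})) f terminates at order 6
exp(2(D ∘ S_{-1})) f = -(1/3)x^6 - 4x^5 + (83/4)x^4 + (178/3)x^3 - 98x^2 - 92x + 124/3

the image equals g(x) = -(1/3)x^6 - 4x^5 + (83/4)x^4 + (178/3)x^3 - 98x^2 - 92x + 124/3


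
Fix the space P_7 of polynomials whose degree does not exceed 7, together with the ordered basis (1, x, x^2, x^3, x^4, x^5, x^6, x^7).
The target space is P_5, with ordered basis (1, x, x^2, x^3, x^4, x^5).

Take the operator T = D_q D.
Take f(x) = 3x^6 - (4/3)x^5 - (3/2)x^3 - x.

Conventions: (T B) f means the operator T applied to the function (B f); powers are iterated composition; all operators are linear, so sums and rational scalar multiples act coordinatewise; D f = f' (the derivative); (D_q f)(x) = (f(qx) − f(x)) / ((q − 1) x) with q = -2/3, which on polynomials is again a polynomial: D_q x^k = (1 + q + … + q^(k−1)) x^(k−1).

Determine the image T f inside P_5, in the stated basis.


D f = 18x^5 - (20/3)x^4 - (9/2)x^2 - 1
D_q D f = (110/9)x^4 - (260/81)x^3 - (3/2)x

the result is g(x) = (110/9)x^4 - (260/81)x^3 - (3/2)x


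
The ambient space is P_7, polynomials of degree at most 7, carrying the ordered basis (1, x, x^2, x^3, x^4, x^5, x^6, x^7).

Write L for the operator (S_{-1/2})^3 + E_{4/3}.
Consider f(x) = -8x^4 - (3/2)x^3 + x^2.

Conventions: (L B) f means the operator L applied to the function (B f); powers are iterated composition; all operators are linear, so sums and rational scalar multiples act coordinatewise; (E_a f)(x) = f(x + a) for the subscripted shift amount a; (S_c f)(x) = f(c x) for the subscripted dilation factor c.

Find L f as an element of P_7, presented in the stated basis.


S_{-1/2} f = -(1/2)x^4 + (3/16)x^3 + (1/4)x^2
S_{-1/2} S_{-1/2} f = -(1/32)x^4 - (3/128)x^3 + (1/16)x^2
S_{-1/2} S_{-1/2} S_{-1/2} f = -(1/512)x^4 + (3/1024)x^3 + (1/64)x^2
E_{4/3} f = -8x^4 - (265/6)x^3 - (271/3)x^2 - (2192/27)x - 2192/81
((S_{-1/2})^3 + E_{4/3}) f = -(4097/512)x^4 - (135671/3072)x^3 - (17341/192)x^2 - (2192/27)x - 2192/81

g(x) = -(4097/512)x^4 - (135671/3072)x^3 - (17341/192)x^2 - (2192/27)x - 2192/81


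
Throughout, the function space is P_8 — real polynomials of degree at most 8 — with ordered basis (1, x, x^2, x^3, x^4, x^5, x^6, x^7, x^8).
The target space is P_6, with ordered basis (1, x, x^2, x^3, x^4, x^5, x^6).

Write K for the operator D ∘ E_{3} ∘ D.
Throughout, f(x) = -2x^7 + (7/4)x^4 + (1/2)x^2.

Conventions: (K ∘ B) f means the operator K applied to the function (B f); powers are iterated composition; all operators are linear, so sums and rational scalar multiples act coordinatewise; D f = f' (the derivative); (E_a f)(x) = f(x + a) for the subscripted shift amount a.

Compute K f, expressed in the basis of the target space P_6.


g(x) = -84x^5 - 1260x^4 - 7560x^3 - 22659x^2 - 33894x - 20222

D f = -14x^6 + 7x^3 + x
E_{3} D f = -14x^6 - 252x^5 - 1890x^4 - 7553x^3 - 16947x^2 - 20222x - 10014
D E_{3} D f = -84x^5 - 1260x^4 - 7560x^3 - 22659x^2 - 33894x - 20222


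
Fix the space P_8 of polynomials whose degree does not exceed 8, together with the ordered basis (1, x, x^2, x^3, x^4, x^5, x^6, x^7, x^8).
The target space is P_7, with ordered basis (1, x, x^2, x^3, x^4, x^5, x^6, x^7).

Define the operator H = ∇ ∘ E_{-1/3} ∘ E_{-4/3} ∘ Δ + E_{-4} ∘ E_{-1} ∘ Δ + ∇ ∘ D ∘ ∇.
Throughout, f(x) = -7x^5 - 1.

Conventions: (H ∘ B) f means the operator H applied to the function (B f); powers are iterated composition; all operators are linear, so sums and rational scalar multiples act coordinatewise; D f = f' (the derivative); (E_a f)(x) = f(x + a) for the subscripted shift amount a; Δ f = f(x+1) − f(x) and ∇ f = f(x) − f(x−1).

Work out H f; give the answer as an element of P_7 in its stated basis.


g(x) = -35x^4 + 490x^3 - 3990x^2 + (37555/3)x - 389669/27

Δ f = -35x^4 - 70x^3 - 70x^2 - 35x - 7
E_{-4/3} Δ f = -35x^4 + (350/3)x^3 - (490/3)x^2 + (2975/27)x - 2387/81
E_{-1/3} (E_{-4/3} ∘ Δ) f = -35x^4 + (490/3)x^3 - (910/3)x^2 + (7105/27)x - 7217/81
∇ E_{-1/3} (E_{-4/3} ∘ Δ) f = -140x^3 + 700x^2 - (3710/3)x + 20650/27
Δ f = -35x^4 - 70x^3 - 70x^2 - 35x - 7
E_{-1} Δ f = -35x^4 + 70x^3 - 70x^2 + 35x - 7
E_{-4} (E_{-1} ∘ Δ) f = -35x^4 + 630x^3 - 4270x^2 + 12915x - 14707
∇ f = -35x^4 + 70x^3 - 70x^2 + 35x - 7
D ∇ f = -140x^3 + 210x^2 - 140x + 35
∇ D ∇ f = -420x^2 + 840x - 490
(∇ ∘ E_{-1/3} ∘ E_{-4/3} ∘ Δ + E_{-4} ∘ E_{-1} ∘ Δ + ∇ ∘ D ∘ ∇) f = -35x^4 + 490x^3 - 3990x^2 + (37555/3)x - 389669/27


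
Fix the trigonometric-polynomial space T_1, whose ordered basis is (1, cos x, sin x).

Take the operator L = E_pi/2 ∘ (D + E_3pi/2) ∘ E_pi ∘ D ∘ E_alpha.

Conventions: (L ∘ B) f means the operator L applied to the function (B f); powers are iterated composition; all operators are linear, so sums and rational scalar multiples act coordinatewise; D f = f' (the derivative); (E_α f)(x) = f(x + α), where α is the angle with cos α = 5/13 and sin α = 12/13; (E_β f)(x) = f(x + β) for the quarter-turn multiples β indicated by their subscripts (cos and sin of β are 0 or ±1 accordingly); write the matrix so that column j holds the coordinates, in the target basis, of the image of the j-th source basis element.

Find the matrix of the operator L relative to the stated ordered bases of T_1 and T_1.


image of 1: 0
image of cos x: 0
image of sin x: 0
each image's coordinates form column j of the matrix

the matrix is [[0, 0, 0]; [0, 0, 0]; [0, 0, 0]] (rows listed top to bottom)


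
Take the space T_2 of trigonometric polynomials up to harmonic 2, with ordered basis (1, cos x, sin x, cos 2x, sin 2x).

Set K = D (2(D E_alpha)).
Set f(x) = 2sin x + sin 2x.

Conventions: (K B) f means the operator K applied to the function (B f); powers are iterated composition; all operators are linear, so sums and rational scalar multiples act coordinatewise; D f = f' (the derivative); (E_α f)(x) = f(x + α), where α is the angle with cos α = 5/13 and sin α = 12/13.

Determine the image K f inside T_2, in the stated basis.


E_alpha f = (24/13)cos x + (10/13)sin x + (120/169)cos 2x - (119/169)sin 2x
D E_alpha f = (10/13)cos x - (24/13)sin x - (238/169)cos 2x - (240/169)sin 2x
(2(D E_alpha)) f = (20/13)cos x - (48/13)sin x - (476/169)cos 2x - (480/169)sin 2x
D (2(D E_alpha)) f = -(48/13)cos x - (20/13)sin x - (960/169)cos 2x + (952/169)sin 2x

the image equals g(x) = -(48/13)cos x - (20/13)sin x - (960/169)cos 2x + (952/169)sin 2x


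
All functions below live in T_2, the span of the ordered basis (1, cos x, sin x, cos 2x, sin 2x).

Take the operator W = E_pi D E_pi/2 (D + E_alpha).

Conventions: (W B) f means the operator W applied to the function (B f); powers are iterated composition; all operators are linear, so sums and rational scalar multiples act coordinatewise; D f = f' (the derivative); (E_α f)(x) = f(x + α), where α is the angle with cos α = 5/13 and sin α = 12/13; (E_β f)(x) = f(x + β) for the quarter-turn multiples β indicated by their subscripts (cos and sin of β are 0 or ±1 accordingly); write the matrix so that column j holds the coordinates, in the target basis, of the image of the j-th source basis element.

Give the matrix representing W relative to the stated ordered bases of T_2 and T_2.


the matrix is [[0, 0, 0, 0, 0]; [0, 5/13, 25/13, 0, 0]; [0, -25/13, 5/13, 0, 0]; [0, 0, 0, 916/169, 238/169]; [0, 0, 0, -238/169, 916/169]] (rows listed top to bottom)

image of 1: 0
image of cos x: (5/13)cos x - (25/13)sin x
image of sin x: (25/13)cos x + (5/13)sin x
image of cos 2x: (916/169)cos 2x - (238/169)sin 2x
image of sin 2x: (238/169)cos 2x + (916/169)sin 2x
each image's coordinates form column j of the matrix


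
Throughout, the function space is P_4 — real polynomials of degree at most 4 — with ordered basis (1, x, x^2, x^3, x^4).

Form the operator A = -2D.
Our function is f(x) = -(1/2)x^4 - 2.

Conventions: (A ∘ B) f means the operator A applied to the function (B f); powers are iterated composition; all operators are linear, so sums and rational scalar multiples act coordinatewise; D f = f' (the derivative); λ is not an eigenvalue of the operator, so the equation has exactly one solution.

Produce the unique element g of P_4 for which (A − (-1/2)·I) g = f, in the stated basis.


g(x) = -x^4 - 16x^3 - 192x^2 - 1536x - 6148

write g with unknown coordinates in the stated basis and equate coefficients in (A − (-1/2)·I) g = f
solving from the highest basis element down gives g = -x^4 - 16x^3 - 192x^2 - 1536x - 6148
check: A g = 8x^3 + 96x^2 + 768x + 3072
so A g − (-1/2)·g = -(1/2)x^4 - 2 = f ✓


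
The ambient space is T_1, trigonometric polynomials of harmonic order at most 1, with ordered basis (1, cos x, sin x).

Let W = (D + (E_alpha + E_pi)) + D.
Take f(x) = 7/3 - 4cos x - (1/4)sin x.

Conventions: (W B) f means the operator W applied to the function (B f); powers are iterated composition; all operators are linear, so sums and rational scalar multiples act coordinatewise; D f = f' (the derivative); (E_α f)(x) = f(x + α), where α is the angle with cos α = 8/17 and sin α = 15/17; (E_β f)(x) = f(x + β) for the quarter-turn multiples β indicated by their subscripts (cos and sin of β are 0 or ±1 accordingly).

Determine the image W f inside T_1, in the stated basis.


the result is g(x) = 14/3 + (95/68)cos x + (793/68)sin x

D f = -(1/4)cos x + 4sin x
E_alpha f = 7/3 - (143/68)cos x + (58/17)sin x
E_pi f = 7/3 + 4cos x + (1/4)sin x
(E_alpha + E_pi) f = 14/3 + (129/68)cos x + (249/68)sin x
(D + (E_alpha + E_pi)) f = 14/3 + (28/17)cos x + (521/68)sin x
D f = -(1/4)cos x + 4sin x
((D + (E_alpha + E_pi)) + D) f = 14/3 + (95/68)cos x + (793/68)sin x


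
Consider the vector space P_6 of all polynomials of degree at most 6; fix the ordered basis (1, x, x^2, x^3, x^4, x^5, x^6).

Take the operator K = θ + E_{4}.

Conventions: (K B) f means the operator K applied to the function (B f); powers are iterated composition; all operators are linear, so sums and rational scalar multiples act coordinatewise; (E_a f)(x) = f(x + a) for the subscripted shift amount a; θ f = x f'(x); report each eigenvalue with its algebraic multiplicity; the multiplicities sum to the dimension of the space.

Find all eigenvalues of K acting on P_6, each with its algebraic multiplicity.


λ = 1 (multiplicity 1), λ = 2 (multiplicity 1), λ = 3 (multiplicity 1), λ = 4 (multiplicity 1), λ = 5 (multiplicity 1), λ = 6 (multiplicity 1), λ = 7 (multiplicity 1)

image of 1: 1
image of x: 2x + 4
image of x^2: 3x^2 + 8x + 16
image of x^3: 4x^3 + 12x^2 + 48x + 64
image of x^4: 5x^4 + 16x^3 + 96x^2 + 256x + 256
image of x^5: 6x^5 + 20x^4 + 160x^3 + 640x^2 + 1280x + 1024
image of x^6: 7x^6 + 24x^5 + 240x^4 + 1280x^3 + 3840x^2 + 6144x + 4096
the matrix is upper triangular; its diagonal is (1, 2, 3, 4, 5, 6, 7)
for a triangular matrix the eigenvalues are the diagonal entries, with algebraic multiplicity their repetition count


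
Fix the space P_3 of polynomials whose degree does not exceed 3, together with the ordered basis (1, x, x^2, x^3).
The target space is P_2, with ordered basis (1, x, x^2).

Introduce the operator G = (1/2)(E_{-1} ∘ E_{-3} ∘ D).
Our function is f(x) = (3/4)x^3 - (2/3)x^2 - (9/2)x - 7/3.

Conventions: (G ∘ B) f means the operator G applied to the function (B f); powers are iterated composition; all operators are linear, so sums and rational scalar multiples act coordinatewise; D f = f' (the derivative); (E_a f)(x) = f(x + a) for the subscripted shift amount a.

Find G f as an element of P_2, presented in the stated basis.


g(x) = (9/8)x^2 - (29/3)x + 221/12

D f = (9/4)x^2 - (4/3)x - 9/2
E_{-3} D f = (9/4)x^2 - (89/6)x + 79/4
E_{-1} E_{-3} D f = (9/4)x^2 - (58/3)x + 221/6
((1/2)(E_{-1} ∘ E_{-3} ∘ D)) f = (9/8)x^2 - (29/3)x + 221/12


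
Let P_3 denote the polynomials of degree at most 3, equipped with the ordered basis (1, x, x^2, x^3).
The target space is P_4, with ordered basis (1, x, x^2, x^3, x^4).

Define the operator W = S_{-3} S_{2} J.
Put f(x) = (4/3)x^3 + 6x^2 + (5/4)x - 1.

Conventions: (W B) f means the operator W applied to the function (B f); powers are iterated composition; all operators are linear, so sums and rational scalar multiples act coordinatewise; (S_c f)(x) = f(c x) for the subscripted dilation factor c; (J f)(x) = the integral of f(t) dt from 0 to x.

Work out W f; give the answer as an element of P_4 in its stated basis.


J f = (1/3)x^4 + 2x^3 + (5/8)x^2 - x
S_{2} J f = (16/3)x^4 + 16x^3 + (5/2)x^2 - 2x
S_{-3} S_{2} J f = 432x^4 - 432x^3 + (45/2)x^2 + 6x

the image equals g(x) = 432x^4 - 432x^3 + (45/2)x^2 + 6x


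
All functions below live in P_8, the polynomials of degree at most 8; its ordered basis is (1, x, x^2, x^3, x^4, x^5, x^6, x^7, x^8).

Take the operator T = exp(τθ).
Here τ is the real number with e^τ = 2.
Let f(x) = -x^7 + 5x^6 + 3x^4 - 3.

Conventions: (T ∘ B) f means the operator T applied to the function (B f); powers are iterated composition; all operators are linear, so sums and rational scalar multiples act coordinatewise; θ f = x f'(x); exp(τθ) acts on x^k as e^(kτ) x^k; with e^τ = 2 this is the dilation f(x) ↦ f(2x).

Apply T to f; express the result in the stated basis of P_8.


exp(τθ) x^k = e^(kτ) x^k; with e^τ = 2 this sends x^k to 2^k x^k
x^4 ↦ 16 x^4
x^6 ↦ 64 x^6
x^7 ↦ 128 x^7
applying this coordinatewise to f: exp(τθ) f = -128x^7 + 320x^6 + 48x^4 - 3

g(x) = -128x^7 + 320x^6 + 48x^4 - 3


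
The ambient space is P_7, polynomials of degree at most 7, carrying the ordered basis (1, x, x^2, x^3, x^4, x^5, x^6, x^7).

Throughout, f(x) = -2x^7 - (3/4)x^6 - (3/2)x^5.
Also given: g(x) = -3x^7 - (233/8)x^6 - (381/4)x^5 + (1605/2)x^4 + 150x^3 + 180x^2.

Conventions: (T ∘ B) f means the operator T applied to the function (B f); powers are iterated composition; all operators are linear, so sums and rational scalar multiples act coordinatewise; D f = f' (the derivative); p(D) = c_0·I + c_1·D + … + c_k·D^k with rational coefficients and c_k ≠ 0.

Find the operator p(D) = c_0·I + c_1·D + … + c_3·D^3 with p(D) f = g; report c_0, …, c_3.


D^0 f = -2x^7 - (3/4)x^6 - (3/2)x^5
D^1 f = -14x^6 - (9/2)x^5 - (15/2)x^4
D^2 f = -84x^5 - (45/2)x^4 - 30x^3
D^3 f = -420x^4 - 90x^3 - 90x^2
matching coefficients of g against c_0 f + c_1 Df + … from the top degree down determines the c_i
solution: c_0 = 3/2, c_1 = 2, c_2 = 1, c_3 = -2

p(D) = (3/2)·I + 2·D + D^2 − 2·D^3, i.e. c_0 = 3/2, c_1 = 2, c_2 = 1, c_3 = -2


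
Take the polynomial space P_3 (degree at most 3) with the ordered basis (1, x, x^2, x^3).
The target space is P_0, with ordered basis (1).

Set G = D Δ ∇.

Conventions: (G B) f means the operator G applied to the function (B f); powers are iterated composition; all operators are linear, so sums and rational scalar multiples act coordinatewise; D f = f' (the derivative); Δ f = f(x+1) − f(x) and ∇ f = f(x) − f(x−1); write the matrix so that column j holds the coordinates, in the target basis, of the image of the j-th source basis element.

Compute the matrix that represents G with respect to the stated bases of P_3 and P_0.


image of 1: 0
image of x: 0
image of x^2: 0
image of x^3: 6
each image's coordinates form column j of the matrix

the matrix is [[0, 0, 0, 6]] (rows listed top to bottom)


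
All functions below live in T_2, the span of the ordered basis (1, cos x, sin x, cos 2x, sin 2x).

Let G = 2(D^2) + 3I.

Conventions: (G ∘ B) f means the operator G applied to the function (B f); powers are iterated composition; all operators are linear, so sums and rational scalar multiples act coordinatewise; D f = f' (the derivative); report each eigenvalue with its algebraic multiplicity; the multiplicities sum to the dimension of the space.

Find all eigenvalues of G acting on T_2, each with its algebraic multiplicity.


image of 1: 3
image of cos x: cos x
image of sin x: sin x
image of cos 2x: -5cos 2x
image of sin 2x: -5sin 2x
the matrix is diagonal; its diagonal is (3, 1, 1, -5, -5)
for a triangular matrix the eigenvalues are the diagonal entries, with algebraic multiplicity their repetition count

λ = -5 (multiplicity 2), λ = 1 (multiplicity 2), λ = 3 (multiplicity 1)


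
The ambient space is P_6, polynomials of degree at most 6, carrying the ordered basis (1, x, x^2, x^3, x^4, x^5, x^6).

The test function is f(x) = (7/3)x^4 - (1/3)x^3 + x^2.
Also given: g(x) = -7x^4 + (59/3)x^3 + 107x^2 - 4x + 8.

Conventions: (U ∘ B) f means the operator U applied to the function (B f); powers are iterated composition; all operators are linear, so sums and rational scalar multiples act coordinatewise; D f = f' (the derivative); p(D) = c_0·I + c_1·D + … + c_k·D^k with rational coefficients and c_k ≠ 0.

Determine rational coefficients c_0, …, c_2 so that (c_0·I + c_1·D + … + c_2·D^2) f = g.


c_0 = -3, c_1 = 2, c_2 = 4

D^0 f = (7/3)x^4 - (1/3)x^3 + x^2
D^1 f = (28/3)x^3 - x^2 + 2x
D^2 f = 28x^2 - 2x + 2
matching coefficients of g against c_0 f + c_1 Df + … from the top degree down determines the c_i
solution: c_0 = -3, c_1 = 2, c_2 = 4


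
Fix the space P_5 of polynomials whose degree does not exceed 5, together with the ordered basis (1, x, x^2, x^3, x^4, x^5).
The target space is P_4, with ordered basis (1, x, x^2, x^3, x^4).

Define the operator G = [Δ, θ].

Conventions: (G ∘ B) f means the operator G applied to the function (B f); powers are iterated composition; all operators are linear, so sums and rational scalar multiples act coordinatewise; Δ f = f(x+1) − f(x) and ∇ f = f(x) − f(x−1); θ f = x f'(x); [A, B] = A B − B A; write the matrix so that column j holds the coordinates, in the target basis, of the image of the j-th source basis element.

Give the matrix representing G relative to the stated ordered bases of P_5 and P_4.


the matrix is [[0, 1, 2, 3, 4, 5]; [0, 0, 2, 6, 12, 20]; [0, 0, 0, 3, 12, 30]; [0, 0, 0, 0, 4, 20]; [0, 0, 0, 0, 0, 5]] (rows listed top to bottom)

image of 1: 0
image of x: 1
image of x^2: 2x + 2
image of x^3: 3x^2 + 6x + 3
image of x^4: 4x^3 + 12x^2 + 12x + 4
image of x^5: 5x^4 + 20x^3 + 30x^2 + 20x + 5
each image's coordinates form column j of the matrix


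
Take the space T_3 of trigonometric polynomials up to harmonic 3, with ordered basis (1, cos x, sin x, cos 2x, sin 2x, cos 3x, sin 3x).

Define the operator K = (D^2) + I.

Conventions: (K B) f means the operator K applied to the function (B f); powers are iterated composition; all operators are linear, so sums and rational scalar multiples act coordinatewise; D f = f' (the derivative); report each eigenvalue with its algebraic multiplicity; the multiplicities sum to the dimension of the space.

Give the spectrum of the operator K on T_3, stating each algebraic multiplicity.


λ = -8 (multiplicity 2), λ = -3 (multiplicity 2), λ = 0 (multiplicity 2), λ = 1 (multiplicity 1)

image of 1: 1
image of cos x: 0
image of sin x: 0
image of cos 2x: -3cos 2x
image of sin 2x: -3sin 2x
image of cos 3x: -8cos 3x
image of sin 3x: -8sin 3x
the matrix is diagonal; its diagonal is (1, 0, 0, -3, -3, -8, -8)
for a triangular matrix the eigenvalues are the diagonal entries, with algebraic multiplicity their repetition count


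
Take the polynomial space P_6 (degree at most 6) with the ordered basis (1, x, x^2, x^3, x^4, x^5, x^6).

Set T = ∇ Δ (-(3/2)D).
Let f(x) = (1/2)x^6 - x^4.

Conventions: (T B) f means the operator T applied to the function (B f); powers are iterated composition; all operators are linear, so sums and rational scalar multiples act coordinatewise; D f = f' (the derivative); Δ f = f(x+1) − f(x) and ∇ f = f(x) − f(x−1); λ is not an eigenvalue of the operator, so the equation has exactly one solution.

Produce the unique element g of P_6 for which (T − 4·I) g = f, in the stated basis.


write g with unknown coordinates in the stated basis and equate coefficients in (T − 4·I) g = f
solving from the highest basis element down gives g = -(1/8)x^6 + (1/4)x^4 + (45/8)x^3 + (9/16)x - 405/32
check: T g = (45/2)x^3 + (9/4)x - 405/8
so T g − 4·g = (1/2)x^6 - x^4 = f ✓

g(x) = -(1/8)x^6 + (1/4)x^4 + (45/8)x^3 + (9/16)x - 405/32


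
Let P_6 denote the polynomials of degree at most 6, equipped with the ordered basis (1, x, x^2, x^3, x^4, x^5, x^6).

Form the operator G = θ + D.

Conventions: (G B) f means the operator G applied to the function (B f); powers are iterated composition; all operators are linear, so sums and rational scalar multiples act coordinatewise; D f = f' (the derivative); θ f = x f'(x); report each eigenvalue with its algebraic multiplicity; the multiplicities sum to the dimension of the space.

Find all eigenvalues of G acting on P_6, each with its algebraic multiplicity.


image of 1: 0
image of x: x + 1
image of x^2: 2x^2 + 2x
image of x^3: 3x^3 + 3x^2
image of x^4: 4x^4 + 4x^3
image of x^5: 5x^5 + 5x^4
image of x^6: 6x^6 + 6x^5
the matrix is upper triangular; its diagonal is (0, 1, 2, 3, 4, 5, 6)
for a triangular matrix the eigenvalues are the diagonal entries, with algebraic multiplicity their repetition count

λ = 0 (multiplicity 1), λ = 1 (multiplicity 1), λ = 2 (multiplicity 1), λ = 3 (multiplicity 1), λ = 4 (multiplicity 1), λ = 5 (multiplicity 1), λ = 6 (multiplicity 1)


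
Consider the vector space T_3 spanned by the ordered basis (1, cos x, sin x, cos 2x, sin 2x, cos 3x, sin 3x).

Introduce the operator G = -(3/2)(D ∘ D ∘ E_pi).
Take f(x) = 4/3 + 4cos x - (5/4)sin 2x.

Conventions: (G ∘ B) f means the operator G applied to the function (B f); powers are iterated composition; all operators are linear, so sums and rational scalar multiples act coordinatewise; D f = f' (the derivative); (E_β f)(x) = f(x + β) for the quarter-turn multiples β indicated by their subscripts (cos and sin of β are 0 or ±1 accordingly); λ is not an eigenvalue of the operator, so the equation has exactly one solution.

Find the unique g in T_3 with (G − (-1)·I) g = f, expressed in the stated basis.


write g with unknown coordinates in the stated basis and equate coefficients in (G − (-1)·I) g = f
solving from the highest basis element down gives g = 4/3 - 8cos x - (5/28)sin 2x
check: G g = 12cos x - (15/14)sin 2x
so G g − (-1)·g = 4/3 + 4cos x - (5/4)sin 2x = f ✓

the result is g(x) = 4/3 - 8cos x - (5/28)sin 2x


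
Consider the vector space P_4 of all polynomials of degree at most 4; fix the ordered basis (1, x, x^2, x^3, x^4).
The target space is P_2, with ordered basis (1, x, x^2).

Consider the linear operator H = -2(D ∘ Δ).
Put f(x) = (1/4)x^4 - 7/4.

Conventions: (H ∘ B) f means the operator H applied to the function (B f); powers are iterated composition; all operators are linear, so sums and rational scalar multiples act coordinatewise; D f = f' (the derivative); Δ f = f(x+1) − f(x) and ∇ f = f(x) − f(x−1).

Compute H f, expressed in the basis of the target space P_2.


g(x) = -6x^2 - 6x - 2

Δ f = x^3 + (3/2)x^2 + x + 1/4
D Δ f = 3x^2 + 3x + 1
(-2(D ∘ Δ)) f = -6x^2 - 6x - 2


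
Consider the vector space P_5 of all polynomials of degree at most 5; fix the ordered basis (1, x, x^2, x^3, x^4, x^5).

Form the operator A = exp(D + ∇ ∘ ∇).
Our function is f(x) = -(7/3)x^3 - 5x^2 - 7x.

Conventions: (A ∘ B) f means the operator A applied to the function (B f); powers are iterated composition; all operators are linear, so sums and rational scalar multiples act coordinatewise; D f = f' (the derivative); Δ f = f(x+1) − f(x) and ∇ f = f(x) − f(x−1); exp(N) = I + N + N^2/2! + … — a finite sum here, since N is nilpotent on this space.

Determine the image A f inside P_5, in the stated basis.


order-1 term: -7x^2 - 24x - 3
order-2 term: -7x - 19
order-3 term: -7/3
the series for exp(D + ∇ ∘ ∇) f terminates at order 3
exp(D + ∇ ∘ ∇) f = -(7/3)x^3 - 12x^2 - 38x - 73/3

the result is g(x) = -(7/3)x^3 - 12x^2 - 38x - 73/3


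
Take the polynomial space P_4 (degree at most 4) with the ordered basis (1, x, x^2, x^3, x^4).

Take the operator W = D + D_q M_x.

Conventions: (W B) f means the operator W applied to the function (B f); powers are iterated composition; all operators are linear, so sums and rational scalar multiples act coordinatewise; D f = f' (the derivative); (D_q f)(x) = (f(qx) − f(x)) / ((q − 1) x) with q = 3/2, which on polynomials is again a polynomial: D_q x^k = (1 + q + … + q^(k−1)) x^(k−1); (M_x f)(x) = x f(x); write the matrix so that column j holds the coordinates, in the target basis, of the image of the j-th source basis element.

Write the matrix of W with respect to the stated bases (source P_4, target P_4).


image of 1: 1
image of x: (5/2)x + 1
image of x^2: (19/4)x^2 + 2x
image of x^3: (65/8)x^3 + 3x^2
image of x^4: (211/16)x^4 + 4x^3
each image's coordinates form column j of the matrix

the matrix is [[1, 1, 0, 0, 0]; [0, 5/2, 2, 0, 0]; [0, 0, 19/4, 3, 0]; [0, 0, 0, 65/8, 4]; [0, 0, 0, 0, 211/16]] (rows listed top to bottom)


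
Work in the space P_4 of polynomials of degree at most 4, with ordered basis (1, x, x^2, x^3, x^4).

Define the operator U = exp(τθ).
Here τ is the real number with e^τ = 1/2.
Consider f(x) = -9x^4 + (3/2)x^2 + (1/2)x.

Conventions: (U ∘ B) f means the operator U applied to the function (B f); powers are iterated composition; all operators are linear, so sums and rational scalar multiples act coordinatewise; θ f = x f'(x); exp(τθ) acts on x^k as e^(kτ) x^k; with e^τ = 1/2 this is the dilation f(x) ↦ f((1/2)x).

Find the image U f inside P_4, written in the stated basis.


the image equals g(x) = -(9/16)x^4 + (3/8)x^2 + (1/4)x

exp(τθ) x^k = e^(kτ) x^k; with e^τ = 1/2 this sends x^k to (1/2)^k x^k
x ↦ 1/2 x
x^2 ↦ 1/4 x^2
x^4 ↦ 1/16 x^4
applying this coordinatewise to f: exp(τθ) f = -(9/16)x^4 + (3/8)x^2 + (1/4)x


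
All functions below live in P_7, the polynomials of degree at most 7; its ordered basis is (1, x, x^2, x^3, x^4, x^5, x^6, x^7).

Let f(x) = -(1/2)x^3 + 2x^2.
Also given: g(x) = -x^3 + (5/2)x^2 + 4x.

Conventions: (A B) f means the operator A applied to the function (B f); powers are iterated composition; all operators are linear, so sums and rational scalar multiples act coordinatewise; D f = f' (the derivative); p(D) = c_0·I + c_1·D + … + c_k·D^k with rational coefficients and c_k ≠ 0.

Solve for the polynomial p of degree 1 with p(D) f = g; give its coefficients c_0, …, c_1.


D^0 f = -(1/2)x^3 + 2x^2
D^1 f = -(3/2)x^2 + 4x
matching coefficients of g against c_0 f + c_1 Df + … from the top degree down determines the c_i
solution: c_0 = 2, c_1 = 1

p(D) = 2·I + D, i.e. c_0 = 2, c_1 = 1


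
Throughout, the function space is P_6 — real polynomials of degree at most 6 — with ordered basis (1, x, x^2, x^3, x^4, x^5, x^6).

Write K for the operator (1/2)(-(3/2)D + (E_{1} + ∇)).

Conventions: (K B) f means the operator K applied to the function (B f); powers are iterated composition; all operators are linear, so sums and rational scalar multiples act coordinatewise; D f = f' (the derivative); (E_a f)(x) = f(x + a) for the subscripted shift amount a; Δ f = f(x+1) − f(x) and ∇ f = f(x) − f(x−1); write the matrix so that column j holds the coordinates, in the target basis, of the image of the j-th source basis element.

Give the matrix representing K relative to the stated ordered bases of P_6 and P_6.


the matrix is [[1/2, 1/4, 0, 1, 0, 1, 0]; [0, 1/2, 1/2, 0, 4, 0, 6]; [0, 0, 1/2, 3/4, 0, 10, 0]; [0, 0, 0, 1/2, 1, 0, 20]; [0, 0, 0, 0, 1/2, 5/4, 0]; [0, 0, 0, 0, 0, 1/2, 3/2]; [0, 0, 0, 0, 0, 0, 1/2]] (rows listed top to bottom)

image of 1: 1/2
image of x: (1/2)x + 1/4
image of x^2: (1/2)x^2 + (1/2)x
image of x^3: (1/2)x^3 + (3/4)x^2 + 1
image of x^4: (1/2)x^4 + x^3 + 4x
image of x^5: (1/2)x^5 + (5/4)x^4 + 10x^2 + 1
image of x^6: (1/2)x^6 + (3/2)x^5 + 20x^3 + 6x
each image's coordinates form column j of the matrix


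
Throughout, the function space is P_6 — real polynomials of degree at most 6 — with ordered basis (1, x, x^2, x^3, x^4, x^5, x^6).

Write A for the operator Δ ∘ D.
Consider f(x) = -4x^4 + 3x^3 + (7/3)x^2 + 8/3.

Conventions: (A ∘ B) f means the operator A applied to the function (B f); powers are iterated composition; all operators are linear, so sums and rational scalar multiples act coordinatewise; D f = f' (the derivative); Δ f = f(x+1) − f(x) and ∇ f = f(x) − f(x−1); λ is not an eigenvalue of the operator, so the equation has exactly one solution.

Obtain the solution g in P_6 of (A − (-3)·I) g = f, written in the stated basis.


write g with unknown coordinates in the stated basis and equate coefficients in (A − (-3)·I) g = f
solving from the highest basis element down gives g = -(4/3)x^4 + x^3 + (55/9)x^2 + (10/3)x - 65/27
check: A g = -16x^2 - 10x + 89/9
so A g − (-3)·g = -4x^4 + 3x^3 + (7/3)x^2 + 8/3 = f ✓

the image equals g(x) = -(4/3)x^4 + x^3 + (55/9)x^2 + (10/3)x - 65/27


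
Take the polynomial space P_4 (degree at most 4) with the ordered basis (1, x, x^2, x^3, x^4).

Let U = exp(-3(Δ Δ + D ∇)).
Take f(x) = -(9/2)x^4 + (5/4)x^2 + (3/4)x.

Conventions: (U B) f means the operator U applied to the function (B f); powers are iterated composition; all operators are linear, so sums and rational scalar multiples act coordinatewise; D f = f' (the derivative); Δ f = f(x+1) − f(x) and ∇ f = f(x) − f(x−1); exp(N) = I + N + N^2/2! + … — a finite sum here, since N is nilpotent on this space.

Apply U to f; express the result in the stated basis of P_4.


order-1 term: 324x^2 + 162x + 228
order-2 term: -1944
the series for exp(-3(Δ Δ + D ∇)) f terminates at order 2
exp(-3(Δ Δ + D ∇)) f = -(9/2)x^4 + (1301/4)x^2 + (651/4)x - 1716

the image equals g(x) = -(9/2)x^4 + (1301/4)x^2 + (651/4)x - 1716


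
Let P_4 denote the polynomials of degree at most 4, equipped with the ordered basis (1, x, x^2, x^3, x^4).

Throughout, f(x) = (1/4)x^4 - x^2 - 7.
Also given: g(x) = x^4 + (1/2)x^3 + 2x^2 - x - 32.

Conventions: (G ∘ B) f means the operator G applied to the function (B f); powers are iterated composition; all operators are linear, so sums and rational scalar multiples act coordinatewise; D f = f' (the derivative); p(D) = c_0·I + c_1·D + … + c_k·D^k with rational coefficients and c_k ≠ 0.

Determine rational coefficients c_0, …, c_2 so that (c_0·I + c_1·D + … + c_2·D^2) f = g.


D^0 f = (1/4)x^4 - x^2 - 7
D^1 f = x^3 - 2x
D^2 f = 3x^2 - 2
matching coefficients of g against c_0 f + c_1 Df + … from the top degree down determines the c_i
solution: c_0 = 4, c_1 = 1/2, c_2 = 2

p(D) = 4·I + (1/2)·D + 2·D^2, i.e. c_0 = 4, c_1 = 1/2, c_2 = 2


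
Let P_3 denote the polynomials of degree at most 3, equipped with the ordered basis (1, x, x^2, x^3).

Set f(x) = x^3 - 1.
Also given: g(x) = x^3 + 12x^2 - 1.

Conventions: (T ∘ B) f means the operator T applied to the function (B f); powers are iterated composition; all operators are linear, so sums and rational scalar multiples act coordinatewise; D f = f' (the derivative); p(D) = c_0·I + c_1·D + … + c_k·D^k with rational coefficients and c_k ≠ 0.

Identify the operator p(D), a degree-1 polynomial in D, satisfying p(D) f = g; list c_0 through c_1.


c_0 = 1, c_1 = 4

D^0 f = x^3 - 1
D^1 f = 3x^2
matching coefficients of g against c_0 f + c_1 Df + … from the top degree down determines the c_i
solution: c_0 = 1, c_1 = 4


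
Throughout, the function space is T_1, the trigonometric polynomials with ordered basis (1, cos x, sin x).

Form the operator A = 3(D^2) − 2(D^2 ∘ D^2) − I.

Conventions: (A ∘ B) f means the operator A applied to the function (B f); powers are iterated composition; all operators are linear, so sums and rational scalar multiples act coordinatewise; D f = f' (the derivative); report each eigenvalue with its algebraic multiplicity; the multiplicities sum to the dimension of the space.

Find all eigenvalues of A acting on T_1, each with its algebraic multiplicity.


λ = -6 (multiplicity 2), λ = -1 (multiplicity 1)

image of 1: -1
image of cos x: -6cos x
image of sin x: -6sin x
the matrix is diagonal; its diagonal is (-1, -6, -6)
for a triangular matrix the eigenvalues are the diagonal entries, with algebraic multiplicity their repetition count


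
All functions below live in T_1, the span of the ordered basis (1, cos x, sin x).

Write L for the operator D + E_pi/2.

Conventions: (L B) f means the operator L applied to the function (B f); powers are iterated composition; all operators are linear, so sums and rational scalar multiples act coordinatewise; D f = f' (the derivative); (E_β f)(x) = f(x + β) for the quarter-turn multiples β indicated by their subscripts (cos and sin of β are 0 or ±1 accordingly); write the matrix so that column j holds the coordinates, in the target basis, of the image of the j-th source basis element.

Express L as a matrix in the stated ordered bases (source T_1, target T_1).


image of 1: 1
image of cos x: -2sin x
image of sin x: 2cos x
each image's coordinates form column j of the matrix

the matrix is [[1, 0, 0]; [0, 0, 2]; [0, -2, 0]] (rows listed top to bottom)


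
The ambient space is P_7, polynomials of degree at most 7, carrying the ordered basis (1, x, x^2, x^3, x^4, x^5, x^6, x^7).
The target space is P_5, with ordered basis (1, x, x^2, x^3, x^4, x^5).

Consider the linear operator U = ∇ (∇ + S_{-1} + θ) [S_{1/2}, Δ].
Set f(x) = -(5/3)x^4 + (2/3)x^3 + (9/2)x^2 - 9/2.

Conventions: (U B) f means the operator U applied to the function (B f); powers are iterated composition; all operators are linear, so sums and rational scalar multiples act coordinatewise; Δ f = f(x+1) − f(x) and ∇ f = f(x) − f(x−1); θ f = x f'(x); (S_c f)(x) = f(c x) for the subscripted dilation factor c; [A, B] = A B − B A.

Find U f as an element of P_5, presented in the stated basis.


the image equals g(x) = -(5/2)x^2 - (39/4)x + 79/24

Δ f = -(20/3)x^3 - 8x^2 + (13/3)x + 7/2
S_{1/2} Δ f = -(5/6)x^3 - 2x^2 + (13/6)x + 7/2
S_{1/2} f = -(5/48)x^4 + (1/12)x^3 + (9/8)x^2 - 9/2
Δ S_{1/2} f = -(5/12)x^3 - (3/8)x^2 + (25/12)x + 53/48
[S_{1/2}, Δ] f = -(5/12)x^3 - (13/8)x^2 + (1/12)x + 115/48
∇ [S_{1/2}, Δ] f = -(5/4)x^2 - 2x + 31/24
S_{-1} [S_{1/2}, Δ] f = (5/12)x^3 - (13/8)x^2 - (1/12)x + 115/48
θ [S_{1/2}, Δ] f = -(5/4)x^3 - (13/4)x^2 + (1/12)x
(∇ + S_{-1} + θ) [S_{1/2}, Δ] f = -(5/6)x^3 - (49/8)x^2 - 2x + 59/16
∇ (∇ + S_{-1} + θ) [S_{1/2}, Δ] f = -(5/2)x^2 - (39/4)x + 79/24


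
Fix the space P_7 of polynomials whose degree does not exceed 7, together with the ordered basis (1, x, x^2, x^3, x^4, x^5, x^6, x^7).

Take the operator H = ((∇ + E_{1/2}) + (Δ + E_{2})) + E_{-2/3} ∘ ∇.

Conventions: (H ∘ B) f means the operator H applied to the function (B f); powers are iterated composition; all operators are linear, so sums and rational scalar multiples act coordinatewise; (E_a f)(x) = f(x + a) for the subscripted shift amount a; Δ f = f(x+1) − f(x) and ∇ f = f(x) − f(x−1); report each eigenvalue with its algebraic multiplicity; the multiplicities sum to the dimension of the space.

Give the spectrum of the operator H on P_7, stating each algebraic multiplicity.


image of 1: 2
image of x: 2x + 11/2
image of x^2: 2x^2 + 11x + 23/12
image of x^3: 2x^3 + (33/2)x^2 + (23/4)x + 347/24
image of x^4: 2x^4 + 22x^3 + (23/2)x^2 + (347/6)x + 3691/432
image of x^5: 2x^5 + (55/2)x^4 + (115/6)x^3 + (1735/12)x^2 + (18455/432)x + 121201/2592
image of x^6: 2x^6 + 33x^5 + (115/4)x^4 + (1735/6)x^3 + (18455/144)x^2 + (121201/432)x + 221201/5184
image of x^7: 2x^7 + (77/2)x^6 + (161/4)x^5 + (12145/24)x^4 + (129185/432)x^3 + (848407/864)x^2 + (1548407/5184)x + 15459161/93312
the matrix is upper triangular; its diagonal is (2, 2, 2, 2, 2, 2, 2, 2)
for a triangular matrix the eigenvalues are the diagonal entries, with algebraic multiplicity their repetition count

λ = 2 (multiplicity 8)


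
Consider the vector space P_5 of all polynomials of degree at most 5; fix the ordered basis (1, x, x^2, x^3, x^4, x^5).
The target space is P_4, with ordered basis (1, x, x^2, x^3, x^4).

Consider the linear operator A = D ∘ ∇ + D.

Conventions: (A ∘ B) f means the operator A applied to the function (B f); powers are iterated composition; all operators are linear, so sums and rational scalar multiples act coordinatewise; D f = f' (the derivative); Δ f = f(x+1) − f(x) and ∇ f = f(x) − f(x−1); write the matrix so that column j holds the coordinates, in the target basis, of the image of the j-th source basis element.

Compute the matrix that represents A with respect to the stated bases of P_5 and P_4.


image of 1: 0
image of x: 1
image of x^2: 2x + 2
image of x^3: 3x^2 + 6x - 3
image of x^4: 4x^3 + 12x^2 - 12x + 4
image of x^5: 5x^4 + 20x^3 - 30x^2 + 20x - 5
each image's coordinates form column j of the matrix

the matrix is [[0, 1, 2, -3, 4, -5]; [0, 0, 2, 6, -12, 20]; [0, 0, 0, 3, 12, -30]; [0, 0, 0, 0, 4, 20]; [0, 0, 0, 0, 0, 5]] (rows listed top to bottom)
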